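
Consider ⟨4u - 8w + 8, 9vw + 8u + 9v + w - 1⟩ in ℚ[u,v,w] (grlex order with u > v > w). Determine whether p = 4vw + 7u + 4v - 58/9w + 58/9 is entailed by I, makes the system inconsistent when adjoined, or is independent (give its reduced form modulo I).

First compute the reduced Gröbner basis of I by Buchberger's algorithm.
f_1 = 4u - 8w + 8, LT = u.
f_2 = 9vw + 8u + 9v + w - 1, LT = vw.

The S-polynomials (S(f_1,f_2)) all reduce to 0 modulo the current basis, so we have a Gröbner basis.
Inter-reduce: drop elements whose leading term is divisible by another's, tail-reduce, and make monic.
Reduced Gröbner basis: {vw + v + 17/9w - 17/9, u - 2w + 2}.
Label its elements g_1 = vw + v + 17/9w - 17/9, g_2 = u - 2w + 2.

Reduce p = 4vw + 7u + 4v - 58/9w + 58/9 modulo G:
  leading term vw: subtract (4)·g_1 from 4vw + 7u + 4v - 58/9w + 58/9 → 7u - 14w + 14
  leading term u: subtract (7)·g_2 from 7u - 14w + 14 → 0
  normal form = 0.
Since the normal form is 0, p ∈ I.

4vw + 7u + 4v - 58/9w + 58/9 lies in I (it reduces to 0).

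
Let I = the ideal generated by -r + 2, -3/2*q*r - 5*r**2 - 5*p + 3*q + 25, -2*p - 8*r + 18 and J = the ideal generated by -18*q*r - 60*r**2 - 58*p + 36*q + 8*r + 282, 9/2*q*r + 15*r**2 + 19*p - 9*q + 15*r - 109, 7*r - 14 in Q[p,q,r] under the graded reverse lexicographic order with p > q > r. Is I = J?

Equality of ideals is decidable: compute both reduced Gröbner bases (unique for the ordering) and check whether they agree.
Buchberger on the first generating set:
f_1 = -r + 2, LT = r.
f_2 = -3/2*q*r - 5*r**2 - 5*p + 3*q + 25, LT = q*r.
f_3 = -2*p - 8*r + 18, LT = p.

The S-polynomials (S(f_1,f_2), S(f_1,f_3), S(f_2,f_3)) all reduce to 0 modulo the current basis, so we have a Gröbner basis.
Inter-reduce: drop elements whose leading term is divisible by another's, tail-reduce, and make monic.
Reduced Gröbner basis: {p - 1, r - 2}.

Buchberger on the second generating set:
h_1 = -18*q*r - 60*r**2 - 58*p + 36*q + 8*r + 282, LT = q*r.
h_2 = 9/2*q*r + 15*r**2 + 19*p - 9*q + 15*r - 109, LT = q*r.
h_3 = 7*r - 14, LT = r.

S(h_1,h_2): lcm = q*r. S = -p - 34/9*r + 77/9.
  leading term p: no divisor's leading term divides it; move -p to the remainder.
  leading term r: subtract (-34/63)·h_3 from -34/9*r + 77/9 → 1
  leading term 1: no divisor's leading term divides it; move 1 to the remainder.
  remainder -p + 1 ≠ 0; add k_4 = -p + 1 to the basis.

The other S-polynomials (S(h_1,h_3), S(h_2,h_3), S(h_1,k_4), S(h_2,k_4), S(h_3,k_4)) all reduce to 0 modulo the current basis, so we have a Gröbner basis.
Inter-reduce: drop elements whose leading term is divisible by another's, tail-reduce, and make monic.
Reduced Gröbner basis: {p - 1, r - 2}.

These coincide, so the ideals are equal.

Yes, the ideals are equal.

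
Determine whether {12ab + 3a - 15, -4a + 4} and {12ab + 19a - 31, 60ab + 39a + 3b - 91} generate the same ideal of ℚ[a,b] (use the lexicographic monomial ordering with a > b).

No, the ideals differ.

Since reduced Gröbner bases are canonical representatives of ideals under a given ordering, it suffices to compute and compare them.
Buchberger on the first generating set:
f_1 = 12ab + 3a - 15, LT = ab.
f_2 = -4a + 4, LT = a.

S(f_1,f_2): lcm = ab. S = ¼a + b - 5/4.
  leading term a: subtract (-1/16)·f_2 from ¼a + b - 5/4 → b - 1
  leading term b: no divisor's leading term divides it; move b to the remainder.
  leading term 1: no divisor's leading term divides it; move -1 to the remainder.
  remainder b - 1 ≠ 0; add g_3 = b - 1 to the basis.

S(f_1,g_3): lcm = ab. S = 5/4a - 5/4.
  leading term a: subtract (-5/16)·f_2 from 5/4a - 5/4 → 0
  remainder 0.

S(f_2,g_3): leading monomials are coprime, so the S-polynomial reduces to 0 (Buchberger's first criterion).
Every S-polynomial of the final basis reduces to 0, so we have a Gröbner basis.
Inter-reduce: drop elements whose leading term is divisible by another's, tail-reduce, and make monic.
Reduced Gröbner basis: {a - 1, b - 1}.

Buchberger on the second generating set:
h_1 = 12ab + 19a - 31, LT = ab.
h_2 = 60ab + 39a + 3b - 91, LT = ab.

S(h_1,h_2): lcm = ab. S = 14/15a - 1/20b - 16/15.
  leading term a: no divisor's leading term divides it; move 14/15a to the remainder.
  leading term b: no divisor's leading term divides it; move -1/20b to the remainder.
  leading term 1: no divisor's leading term divides it; move -16/15 to the remainder.
  remainder 14/15a - 1/20b - 16/15 ≠ 0; add k_3 = 14/15a - 1/20b - 16/15 to the basis.

S(h_1,k_3): lcm = ab. S = 19/12a + 3/56b² + 8/7b - 31/12.
  leading term a: subtract (95/56)·k_3 from 19/12a + 3/56b² + 8/7b - 31/12 → 3/56b² + 275/224b - 65/84
  leading term b²: no divisor's leading term divides it; move 3/56b² to the remainder.
  leading term b: no divisor's leading term divides it; move 275/224b to the remainder.
  leading term 1: no divisor's leading term divides it; move -65/84 to the remainder.
  remainder 3/56b² + 275/224b - 65/84 ≠ 0; add k_4 = 3/56b² + 275/224b - 65/84 to the basis.

S(h_2,k_3): lcm = ab. S = 13/20a + 3/56b² + 167/140b - 91/60.
  leading term a: subtract (39/56)·k_3 from 13/20a + 3/56b² + 167/140b - 91/60 → 3/56b² + 275/224b - 65/84
  leading term b²: subtract (1)·k_4 from 3/56b² + 275/224b - 65/84 → 0
  remainder 0.

S(h_1,k_4): lcm = ab². S = -64/3ab + 130/9a - 31/12b.
  leading term ab: subtract (-16/9)·h_1 from -64/3ab + 130/9a - 31/12b → 434/9a - 31/12b - 496/9
  leading term a: subtract (155/3)·k_3 from 434/9a - 31/12b - 496/9 → 0
  remainder 0.

S(h_2,k_4): lcm = ab². S = -334/15ab + 130/9a + 1/20b² - 91/60b.
  leading term ab: subtract (-167/90)·h_1 from -334/15ab + 130/9a + 1/20b² - 91/60b → 497/10a + 1/20b² - 91/60b - 5177/90
  leading term a: subtract (213/4)·k_3 from 497/10a + 1/20b² - 91/60b - 5177/90 → 1/20b² + 55/48b - 13/18
  leading term b²: subtract (14/15)·k_4 from 1/20b² + 55/48b - 13/18 → 0
  remainder 0.

S(k_3,k_4): leading monomials are coprime, so the S-polynomial reduces to 0 (Buchberger's first criterion).
Every S-polynomial of the final basis reduces to 0, so we have a Gröbner basis.
Inter-reduce: drop elements whose leading term is divisible by another's, tail-reduce, and make monic.
Reduced Gröbner basis: {a - 3/56b - 8/7, b² + 275/12b - 130/9}.

The bases are distinct; the ideals are different.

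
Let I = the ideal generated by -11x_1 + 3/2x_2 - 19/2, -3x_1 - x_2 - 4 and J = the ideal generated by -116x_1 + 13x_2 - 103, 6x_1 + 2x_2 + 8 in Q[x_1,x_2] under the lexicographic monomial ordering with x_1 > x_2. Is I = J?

Yes, the ideals are equal.

For a fixed monomial order, each ideal has a unique reduced Gröbner basis; comparing bases decides equality.
Buchberger on the first generating set:
f_1 = -11x_1 + 3/2x_2 - 19/2, LT = x_1.
f_2 = -3x_1 - x_2 - 4, LT = x_1.

S(f_1,f_2): lcm = x_1. S = -31/66x_2 - 31/66.
  leading term x_2: no divisor's leading term divides it; move -31/66x_2 to the remainder.
  leading term 1: no divisor's leading term divides it; move -31/66 to the remainder.
  remainder -31/66x_2 - 31/66 ≠ 0; add g_3 = -31/66x_2 - 31/66 to the basis.

S(f_1,g_3): leading monomials are coprime, so the S-polynomial reduces to 0 (Buchberger's first criterion).
S(f_2,g_3): leading monomials are coprime, so the S-polynomial reduces to 0 (Buchberger's first criterion).
Every S-polynomial of the final basis reduces to 0, so we have a Gröbner basis.
Inter-reduce: drop elements whose leading term is divisible by another's, tail-reduce, and make monic.
Reduced Gröbner basis: {x_1 + 1, x_2 + 1}.

Buchberger on the second generating set:
h_1 = -116x_1 + 13x_2 - 103, LT = x_1.
h_2 = 6x_1 + 2x_2 + 8, LT = x_1.

S(h_1,h_2): lcm = x_1. S = -155/348x_2 - 155/348.
  leading term x_2: no divisor's leading term divides it; move -155/348x_2 to the remainder.
  leading term 1: no divisor's leading term divides it; move -155/348 to the remainder.
  remainder -155/348x_2 - 155/348 ≠ 0; add k_3 = -155/348x_2 - 155/348 to the basis.

S(h_1,k_3): leading monomials are coprime, so the S-polynomial reduces to 0 (Buchberger's first criterion).
S(h_2,k_3): leading monomials are coprime, so the S-polynomial reduces to 0 (Buchberger's first criterion).
Every S-polynomial of the final basis reduces to 0, so we have a Gröbner basis.
Inter-reduce: drop elements whose leading term is divisible by another's, tail-reduce, and make monic.
Reduced Gröbner basis: {x_1 + 1, x_2 + 1}.

The two bases agree; hence the ideals are identical.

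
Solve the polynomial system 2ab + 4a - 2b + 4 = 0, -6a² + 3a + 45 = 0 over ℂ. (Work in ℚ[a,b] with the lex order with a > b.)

Compute a lex Gröbner basis by Buchberger's algorithm.
f_1 = 2ab + 4a - 2b + 4, LT = ab.
f_2 = -6a² + 3a + 45, LT = a².

S(f_1,f_2): lcm = a²b. S = 2a² - ½ab + 2a + 15/2b.
  leading term a²: subtract (-⅓)·f_2 from 2a² - ½ab + 2a + 15/2b → -½ab + 3a + 15/2b + 15
  leading term ab: subtract (-¼)·f_1 from -½ab + 3a + 15/2b + 15 → 4a + 7b + 16
  leading term a: no divisor's leading term divides it; move 4a to the remainder.
  leading term b: no divisor's leading term divides it; move 7b to the remainder.
  leading term 1: no divisor's leading term divides it; move 16 to the remainder.
  remainder 4a + 7b + 16 ≠ 0; add h_3 = 4a + 7b + 16 to the basis.

S(f_1,h_3): lcm = ab. S = 2a - 7/4b² - 5b + 2.
  leading term a: subtract (½)·h_3 from 2a - 7/4b² - 5b + 2 → -7/4b² - 17/2b - 6
  leading term b²: no divisor's leading term divides it; move -7/4b² to the remainder.
  leading term b: no divisor's leading term divides it; move -17/2b to the remainder.
  leading term 1: no divisor's leading term divides it; move -6 to the remainder.
  remainder -7/4b² - 17/2b - 6 ≠ 0; add h_4 = -7/4b² - 17/2b - 6 to the basis.

S(f_2,h_3): lcm = a². S = -7/4ab - 9/2a - 15/2.
  leading term ab: subtract (-⅞)·f_1 from -7/4ab - 9/2a - 15/2 → -a - 7/4b - 4
  leading term a: subtract (-¼)·h_3 from -a - 7/4b - 4 → 0
  remainder 0.

S(f_1,h_4): lcm = ab². S = -20/7ab - 24/7a - b² + 2b.
  leading term ab: subtract (-10/7)·f_1 from -20/7ab - 24/7a - b² + 2b → 16/7a - b² - 6/7b + 40/7
  leading term a: subtract (4/7)·h_3 from 16/7a - b² - 6/7b + 40/7 → -b² - 34/7b - 24/7
  leading term b²: subtract (4/7)·h_4 from -b² - 34/7b - 24/7 → 0
  remainder 0.

S(f_2,h_4): leading monomials are coprime, so the S-polynomial reduces to 0 (Buchberger's first criterion).
S(h_3,h_4): leading monomials are coprime, so the S-polynomial reduces to 0 (Buchberger's first criterion).
Every S-polynomial of the final basis reduces to 0, so we have a Gröbner basis.
Inter-reduce: drop elements whose leading term is divisible by another's, tail-reduce, and make monic.
Reduced Gröbner basis: {a + 7/4b + 4, b² + 34/7b + 24/7}.

Since the basis is lex-ordered, b² + 34/7b + 24/7 is univariate in b. Its roots are {-4, -6/7}. Back-substituting each root into the other basis elements fixes the other coordinates.
  b = -4: the earlier basis element becomes a - 3 = 0, giving a = 3 — point (3, -4).
  b = -6/7: the earlier basis element becomes a + 5/2 = 0, giving a = -5/2 — point (-5/2, -6/7).
Check: every point annihilates each of the original generators.
Zero-dimensionality of the ideal guarantees finitely many solutions over ℂ.

{(3, -4), (-5/2, -6/7)}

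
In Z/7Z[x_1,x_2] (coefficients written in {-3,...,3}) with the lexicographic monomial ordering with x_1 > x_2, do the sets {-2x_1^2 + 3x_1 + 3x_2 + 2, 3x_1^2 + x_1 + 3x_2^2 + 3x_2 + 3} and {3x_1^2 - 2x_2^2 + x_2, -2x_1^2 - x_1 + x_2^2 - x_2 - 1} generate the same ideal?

No, the ideals differ.

Equality of ideals is decidable: compute both reduced Gröbner bases (unique for the ordering) and check whether they agree.
Buchberger on the first generating set:
f_1 = -2x_1^2 + 3x_1 + 3x_2 + 2, LT = x_1^2.
f_2 = 3x_1^2 + x_1 + 3x_2^2 + 3x_2 + 3, LT = x_1^2.

S(f_1,f_2): lcm = x_1^2. S = -3x_1 - x_2^2 + x_2 - 2.
  leading term x_1: no divisor's leading term divides it; move -3x_1 to the remainder.
  leading term x_2^2: no divisor's leading term divides it; move -x_2^2 to the remainder.
  leading term x_2: no divisor's leading term divides it; move x_2 to the remainder.
  leading term 1: no divisor's leading term divides it; move -2 to the remainder.
  remainder -3x_1 - x_2^2 + x_2 - 2 ≠ 0; add g_3 = -3x_1 - x_2^2 + x_2 - 2 to the basis.

S(f_1,g_3): lcm = x_1^2. S = 2x_1x_2^2 - 2x_1x_2 - x_1 + 2x_2 - 1.
  leading term x_1x_2^2: subtract (-3x_2^2)·g_3 from 2x_1x_2^2 - 2x_1x_2 - x_1 + 2x_2 - 1 → -2x_1x_2 - x_1 - 3x_2^4 + 3x_2^3 + x_2^2 + 2x_2 - 1
  leading term x_1x_2: subtract (3x_2)·g_3 from -2x_1x_2 - x_1 - 3x_2^4 + 3x_2^3 + x_2^2 + 2x_2 - 1 → -x_1 - 3x_2^4 - x_2^3 - 2x_2^2 + x_2 - 1
  leading term x_1: subtract (-2)·g_3 from -x_1 - 3x_2^4 - x_2^3 - 2x_2^2 + x_2 - 1 → -3x_2^4 - x_2^3 + 3x_2^2 + 3x_2 + 2
  leading term x_2^4: no divisor's leading term divides it; move -3x_2^4 to the remainder.
  leading term x_2^3: no divisor's leading term divides it; move -x_2^3 to the remainder.
  leading term x_2^2: no divisor's leading term divides it; move 3x_2^2 to the remainder.
  leading term x_2: no divisor's leading term divides it; move 3x_2 to the remainder.
  leading term 1: no divisor's leading term divides it; move 2 to the remainder.
  remainder -3x_2^4 - x_2^3 + 3x_2^2 + 3x_2 + 2 ≠ 0; add g_4 = -3x_2^4 - x_2^3 + 3x_2^2 + 3x_2 + 2 to the basis.

S(f_2,g_3): lcm = x_1^2. S = 2x_1x_2^2 - 2x_1x_2 + 2x_1 + x_2^2 + x_2 + 1.
  leading term x_1x_2^2: subtract (-3x_2^2)·g_3 from 2x_1x_2^2 - 2x_1x_2 + 2x_1 + x_2^2 + x_2 + 1 → -2x_1x_2 + 2x_1 - 3x_2^4 + 3x_2^3 + 2x_2^2 + x_2 + 1
  leading term x_1x_2: subtract (3x_2)·g_3 from -2x_1x_2 + 2x_1 - 3x_2^4 + 3x_2^3 + 2x_2^2 + x_2 + 1 → 2x_1 - 3x_2^4 - x_2^3 - x_2^2 + 1
  leading term x_1: subtract (-3)·g_3 from 2x_1 - 3x_2^4 - x_2^3 - x_2^2 + 1 → -3x_2^4 - x_2^3 + 3x_2^2 + 3x_2 + 2
  leading term x_2^4: subtract (1)·g_4 from -3x_2^4 - x_2^3 + 3x_2^2 + 3x_2 + 2 → 0
  remainder 0.

S(f_1,g_4): leading monomials are coprime, so the S-polynomial reduces to 0 (Buchberger's first criterion).
S(f_2,g_4): leading monomials are coprime, so the S-polynomial reduces to 0 (Buchberger's first criterion).
S(g_3,g_4): leading monomials are coprime, so the S-polynomial reduces to 0 (Buchberger's first criterion).
Every S-polynomial of the final basis reduces to 0, so we have a Gröbner basis.
Inter-reduce: drop elements whose leading term is divisible by another's, tail-reduce, and make monic.
Reduced Gröbner basis: {x_1 - 2x_2^2 + 2x_2 + 3, x_2^4 - 2x_2^3 - x_2^2 - x_2 - 3}.

Buchberger on the second generating set:
h_1 = 3x_1^2 - 2x_2^2 + x_2, LT = x_1^2.
h_2 = -2x_1^2 - x_1 + x_2^2 - x_2 - 1, LT = x_1^2.

S(h_1,h_2): lcm = x_1^2. S = 3x_1 + x_2^2 + x_2 + 3.
  leading term x_1: no divisor's leading term divides it; move 3x_1 to the remainder.
  leading term x_2^2: no divisor's leading term divides it; move x_2^2 to the remainder.
  leading term x_2: no divisor's leading term divides it; move x_2 to the remainder.
  leading term 1: no divisor's leading term divides it; move 3 to the remainder.
  remainder 3x_1 + x_2^2 + x_2 + 3 ≠ 0; add k_3 = 3x_1 + x_2^2 + x_2 + 3 to the basis.

S(h_1,k_3): lcm = x_1^2. S = 2x_1x_2^2 + 2x_1x_2 - x_1 - 3x_2^2 - 2x_2.
  leading term x_1x_2^2: subtract (3x_2^2)·k_3 from 2x_1x_2^2 + 2x_1x_2 - x_1 - 3x_2^2 - 2x_2 → 2x_1x_2 - x_1 - 3x_2^4 - 3x_2^3 + 2x_2^2 - 2x_2
  leading term x_1x_2: subtract (3x_2)·k_3 from 2x_1x_2 - x_1 - 3x_2^4 - 3x_2^3 + 2x_2^2 - 2x_2 → -x_1 - 3x_2^4 + x_2^3 - x_2^2 + 3x_2
  leading term x_1: subtract (2)·k_3 from -x_1 - 3x_2^4 + x_2^3 - x_2^2 + 3x_2 → -3x_2^4 + x_2^3 - 3x_2^2 + x_2 + 1
  leading term x_2^4: no divisor's leading term divides it; move -3x_2^4 to the remainder.
  leading term x_2^3: no divisor's leading term divides it; move x_2^3 to the remainder.
  leading term x_2^2: no divisor's leading term divides it; move -3x_2^2 to the remainder.
  leading term x_2: no divisor's leading term divides it; move x_2 to the remainder.
  leading term 1: no divisor's leading term divides it; move 1 to the remainder.
  remainder -3x_2^4 + x_2^3 - 3x_2^2 + x_2 + 1 ≠ 0; add k_4 = -3x_2^4 + x_2^3 - 3x_2^2 + x_2 + 1 to the basis.

S(h_2,k_3): lcm = x_1^2. S = 2x_1x_2^2 + 2x_1x_2 + 3x_1 + 3x_2^2 - 3x_2 - 3.
  leading term x_1x_2^2: subtract (3x_2^2)·k_3 from 2x_1x_2^2 + 2x_1x_2 + 3x_1 + 3x_2^2 - 3x_2 - 3 → 2x_1x_2 + 3x_1 - 3x_2^4 - 3x_2^3 + x_2^2 - 3x_2 - 3
  leading term x_1x_2: subtract (3x_2)·k_3 from 2x_1x_2 + 3x_1 - 3x_2^4 - 3x_2^3 + x_2^2 - 3x_2 - 3 → 3x_1 - 3x_2^4 + x_2^3 - 2x_2^2 + 2x_2 - 3
  leading term x_1: subtract (1)·k_3 from 3x_1 - 3x_2^4 + x_2^3 - 2x_2^2 + 2x_2 - 3 → -3x_2^4 + x_2^3 - 3x_2^2 + x_2 + 1
  leading term x_2^4: subtract (1)·k_4 from -3x_2^4 + x_2^3 - 3x_2^2 + x_2 + 1 → 0
  remainder 0.

S(h_1,k_4): leading monomials are coprime, so the S-polynomial reduces to 0 (Buchberger's first criterion).
S(h_2,k_4): leading monomials are coprime, so the S-polynomial reduces to 0 (Buchberger's first criterion).
S(k_3,k_4): leading monomials are coprime, so the S-polynomial reduces to 0 (Buchberger's first criterion).
Every S-polynomial of the final basis reduces to 0, so we have a Gröbner basis.
Inter-reduce: drop elements whose leading term is divisible by another's, tail-reduce, and make monic.
Reduced Gröbner basis: {x_1 - 2x_2^2 - 2x_2 + 1, x_2^4 + 2x_2^3 + x_2^2 + 2x_2 + 2}.

The bases are distinct; the ideals are different.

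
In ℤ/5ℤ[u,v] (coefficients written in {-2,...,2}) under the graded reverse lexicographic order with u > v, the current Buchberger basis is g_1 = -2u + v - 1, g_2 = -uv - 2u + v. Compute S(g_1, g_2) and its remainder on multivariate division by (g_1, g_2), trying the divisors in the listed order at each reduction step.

S(g_1, g_2) = 2v² - 2u - v; remainder on division = 2v² - 2v + 1.

lcm(LM(g_1), LM(g_2)) = uv.
S = (lcm/LT(g_1))·g_1 − (lcm/LT(g_2))·g_2 = 2v² - 2u - v.
Reduce S modulo (g_1, g_2) in that order:
  leading term v²: no divisor's leading term divides it; move 2v² to the remainder.
  leading term u: subtract (1)·g_1 from -2u - v → -2v + 1
  leading term v: no divisor's leading term divides it; move -2v to the remainder.
  leading term 1: no divisor's leading term divides it; move 1 to the remainder.
The remainder 2v² - 2v + 1 is nonzero, so it would be added as the next basis element.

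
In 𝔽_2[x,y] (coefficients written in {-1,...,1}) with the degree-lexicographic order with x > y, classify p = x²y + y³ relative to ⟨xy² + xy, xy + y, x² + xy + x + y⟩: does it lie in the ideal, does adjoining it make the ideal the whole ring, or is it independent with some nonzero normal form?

x²y + y³ lies in I (it reduces to 0).

First compute the reduced Gröbner basis of I by Buchberger's algorithm.
f_1 = xy² + xy, LT = xy².
f_2 = xy + y, LT = xy.
f_3 = x² + xy + x + y, LT = x².

S(f_1,f_2): lcm = xy². S = xy + y².
  leading term xy: subtract (1)·f_2 from xy + y² → y² + y
  leading term y²: no divisor's leading term divides it; move y² to the remainder.
  leading term y: no divisor's leading term divides it; move y to the remainder.
  remainder y² + y ≠ 0; add h_4 = y² + y to the basis.

The other S-polynomials (S(f_1,f_3), S(f_2,f_3), S(f_1,h_4), S(f_2,h_4), S(f_3,h_4)) all reduce to 0 modulo the current basis, so we have a Gröbner basis.
Inter-reduce: drop elements whose leading term is divisible by another's, tail-reduce, and make monic.
Reduced Gröbner basis: {x² + x, xy + y, y² + y}.
Label its elements g_1 = x² + x, g_2 = xy + y, g_3 = y² + y.

Reduce p = x²y + y³ modulo G:
  leading term x²y: subtract (y)·g_1 from x²y + y³ → y³ + xy
  leading term y³: subtract (y)·g_3 from y³ + xy → xy + y²
  leading term xy: subtract (1)·g_2 from xy + y² → y² + y
  leading term y²: subtract (1)·g_3 from y² + y → 0
  normal form = 0.
Since the normal form is 0, p ∈ I.

The remainder on division by a Gröbner basis is unique — it is the normal form.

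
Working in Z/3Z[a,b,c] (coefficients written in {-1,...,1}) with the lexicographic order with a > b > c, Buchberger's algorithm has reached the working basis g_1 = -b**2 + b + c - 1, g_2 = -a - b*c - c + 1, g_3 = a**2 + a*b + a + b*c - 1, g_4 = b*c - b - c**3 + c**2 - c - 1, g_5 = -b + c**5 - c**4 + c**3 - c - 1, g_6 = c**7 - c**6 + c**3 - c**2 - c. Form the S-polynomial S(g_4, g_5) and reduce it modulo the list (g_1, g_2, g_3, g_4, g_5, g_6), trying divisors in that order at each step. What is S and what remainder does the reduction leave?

S(g_4, g_5) = -b + c**6 - c**5 + c**4 - c**3 + c - 1; remainder on division = c**6 + c**5 - c**4 + c**3 - c.

lcm(LM(g_4), LM(g_5)) = b*c.
S = (lcm/LT(g_4))·g_4 − (lcm/LT(g_5))·g_5 = -b + c**6 - c**5 + c**4 - c**3 + c - 1.
Reduce S modulo (g_1, g_2, g_3, g_4, g_5, g_6) in that order:
  leading term b: subtract (1)·g_5 from -b + c**6 - c**5 + c**4 - c**3 + c - 1 → c**6 + c**5 - c**4 + c**3 - c
  leading term c**6: no divisor's leading term divides it; move c**6 to the remainder.
  leading term c**5: no divisor's leading term divides it; move c**5 to the remainder.
  leading term c**4: no divisor's leading term divides it; move -c**4 to the remainder.
  leading term c**3: no divisor's leading term divides it; move c**3 to the remainder.
  leading term c: no divisor's leading term divides it; move -c to the remainder.
The remainder c**6 + c**5 - c**4 + c**3 - c is nonzero, so it would be added as the next basis element.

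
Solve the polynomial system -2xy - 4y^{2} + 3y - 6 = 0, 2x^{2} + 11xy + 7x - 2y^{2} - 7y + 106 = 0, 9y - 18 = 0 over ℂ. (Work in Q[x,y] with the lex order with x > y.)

{(-4, 2)}

Compute a lex Gröbner basis by Buchberger's algorithm.
f_1 = -2xy - 4y^{2} + 3y - 6, LT = xy.
f_2 = 2x^{2} + 11xy + 7x - 2y^{2} - 7y + 106, LT = x^{2}.
f_3 = 9y - 18, LT = y.

S(f_1,f_2): lcm = x^{2}y. S = -\tfrac{7}{2}xy^{2} - 5xy + 3x + y^{3} + \tfrac{7}{2}y^{2} - 53y.
  reduce S modulo (f_1, f_2, f_3):
  remainder 3x + 12 ≠ 0; add h_4 = 3x + 12 to the basis.

The other S-polynomials (S(f_1,f_3), S(f_2,f_3), S(f_1,h_4), S(f_2,h_4), S(f_3,h_4)) all reduce to 0 modulo the current basis, so we have a Gröbner basis.
Inter-reduce: drop elements whose leading term is divisible by another's, tail-reduce, and make monic.
Reduced Gröbner basis: {x + 4, y - 2}.

The lex basis is triangular: the last element involves only y. Solving y - 2 = 0 gives y ∈ {2}; substituting each value into the earlier elements determines the remaining variables.
  y = 2: the earlier basis element becomes x + 4 = 0, giving x = -4 — point (-4, 2).
Zero-dimensionality of the ideal guarantees finitely many solutions over ℂ.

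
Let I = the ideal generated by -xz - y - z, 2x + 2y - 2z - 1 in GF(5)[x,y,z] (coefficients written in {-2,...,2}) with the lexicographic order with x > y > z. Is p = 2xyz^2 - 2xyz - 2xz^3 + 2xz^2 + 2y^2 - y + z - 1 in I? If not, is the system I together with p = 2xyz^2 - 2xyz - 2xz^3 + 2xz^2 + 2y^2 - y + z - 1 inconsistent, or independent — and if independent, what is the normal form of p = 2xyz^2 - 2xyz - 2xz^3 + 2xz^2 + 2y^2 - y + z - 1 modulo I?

First compute the reduced Gröbner basis of I by Buchberger's algorithm.
f_1 = -xz - y - z, LT = xz.
f_2 = 2x + 2y - 2z - 1, LT = x.

S(f_1,f_2): lcm = xz. S = -yz + y + z^2 - z.
  leading term yz: no divisor's leading term divides it; move -yz to the remainder.
  leading term y: no divisor's leading term divides it; move y to the remainder.
  leading term z^2: no divisor's leading term divides it; move z^2 to the remainder.
  leading term z: no divisor's leading term divides it; move -z to the remainder.
  remainder -yz + y + z^2 - z ≠ 0; add h_3 = -yz + y + z^2 - z to the basis.

The other S-polynomials (S(f_1,h_3), S(f_2,h_3)) all reduce to 0 modulo the current basis, so we have a Gröbner basis.
Inter-reduce: drop elements whose leading term is divisible by another's, tail-reduce, and make monic.
Reduced Gröbner basis: {x + y - z + 2, yz - y - z^2 + z}.
Label its elements g_1 = x + y - z + 2, g_2 = yz - y - z^2 + z.

Reduce p = 2xyz^2 - 2xyz - 2xz^3 + 2xz^2 + 2y^2 - y + z - 1 modulo G:
  leading term xyz^2: subtract (2yz^2)·g_1 from 2xyz^2 - 2xyz - 2xz^3 + 2xz^2 + 2y^2 - y + z - 1 → -2xyz - 2xz^3 + 2xz^2 - 2y^2z^2 + 2y^2 + 2yz^3 + yz^2 - y + z - 1
  leading term xyz: subtract (-2yz)·g_1 from -2xyz - 2xz^3 + 2xz^2 - 2y^2z^2 + 2y^2 + 2yz^3 + yz^2 - y + z - 1 → -2xz^3 + 2xz^2 - 2y^2z^2 + 2y^2z + 2y^2 + 2yz^3 - yz^2 - yz - y + z - 1
  leading term xz^3: subtract (-2z^3)·g_1 from -2xz^3 + 2xz^2 - 2y^2z^2 + 2y^2z + 2y^2 + 2yz^3 - yz^2 - yz - y + z - 1 → 2xz^2 - 2y^2z^2 + 2y^2z + 2y^2 - yz^3 - yz^2 - yz - y - 2z^4 - z^3 + z - 1
  leading term xz^2: subtract (2z^2)·g_1 from 2xz^2 - 2y^2z^2 + 2y^2z + 2y^2 - yz^3 - yz^2 - yz - y - 2z^4 - z^3 + z - 1 → -2y^2z^2 + 2y^2z + 2y^2 - yz^3 + 2yz^2 - yz - y - 2z^4 + z^3 + z^2 + z - 1
  leading term y^2z^2: subtract (-2yz)·g_2 from -2y^2z^2 + 2y^2z + 2y^2 - yz^3 + 2yz^2 - yz - y - 2z^4 + z^3 + z^2 + z - 1 → 2y^2 + 2yz^3 - yz^2 - yz - y - 2z^4 + z^3 + z^2 + z - 1
  leading term y^2: no divisor's leading term divides it; move 2y^2 to the remainder.
  leading term yz^3: subtract (2z^2)·g_2 from 2yz^3 - yz^2 - yz - y - 2z^4 + z^3 + z^2 + z - 1 → yz^2 - yz - y - z^3 + z^2 + z - 1
  leading term yz^2: subtract (z)·g_2 from yz^2 - yz - y - z^3 + z^2 + z - 1 → -y + z - 1
  leading term y: no divisor's leading term divides it; move -y to the remainder.
  leading term z: no divisor's leading term divides it; move z to the remainder.
  leading term 1: no divisor's leading term divides it; move -1 to the remainder.
  normal form = 2y^2 - y + z - 1.
The normal form is nonzero, so p ∉ I. Since p minus its normal form lies in I, I + (p) = I + (r) where r = 2y^2 - y + z - 1; decide whether this ideal is the whole ring.
Run Buchberger on G together with r (pairs among the g_i already reduce to 0 since G is a Gröbner basis):
g_1 = x + y - z + 2, LT = x.
g_2 = yz - y - z^2 + z, LT = yz.
r = 2y^2 - y + z - 1, LT = y^2.

S(g_2,r): lcm = y^2z. S = -y^2 - yz^2 - yz + 2z^2 - 2z.
  leading term y^2: subtract (2)·r from -y^2 - yz^2 - yz + 2z^2 - 2z → -yz^2 - yz + 2y + 2z^2 + z + 2
  leading term yz^2: subtract (-z)·g_2 from -yz^2 - yz + 2y + 2z^2 + z + 2 → -2yz + 2y - z^3 - 2z^2 + z + 2
  leading term yz: subtract (-2)·g_2 from -2yz + 2y - z^3 - 2z^2 + z + 2 → -z^3 + z^2 - 2z + 2
  leading term z^3: no divisor's leading term divides it; move -z^3 to the remainder.
  leading term z^2: no divisor's leading term divides it; move z^2 to the remainder.
  leading term z: no divisor's leading term divides it; move -2z to the remainder.
  leading term 1: no divisor's leading term divides it; move 2 to the remainder.
  remainder -z^3 + z^2 - 2z + 2 ≠ 0; add m_4 = -z^3 + z^2 - 2z + 2 to the basis.

The other S-polynomials (S(g_1,g_2), S(g_1,r), S(g_1,m_4), S(g_2,m_4), S(r,m_4)) all reduce to 0 modulo the current basis, so we have a Gröbner basis.
Inter-reduce: drop elements whose leading term is divisible by another's, tail-reduce, and make monic.
Reduced Gröbner basis: {x + y - z + 2, y^2 + 2y - 2z + 2, yz - y - z^2 + z, z^3 - z^2 + 2z - 2}.
The reduced Gröbner basis of I + (p) is {x + y - z + 2, y^2 + 2y - 2z + 2, yz - y - z^2 + z, z^3 - z^2 + 2z - 2} ≠ {1}, a proper ideal, so the enlarged system stays consistent: p is independent of I, with normal form 2y^2 - y + z - 1.

The remainder on division by a Gröbner basis is unique — it is the normal form.

2xyz^2 - 2xyz - 2xz^3 + 2xz^2 + 2y^2 - y + z - 1 is independent of I; its normal form modulo I is 2y^2 - y + z - 1.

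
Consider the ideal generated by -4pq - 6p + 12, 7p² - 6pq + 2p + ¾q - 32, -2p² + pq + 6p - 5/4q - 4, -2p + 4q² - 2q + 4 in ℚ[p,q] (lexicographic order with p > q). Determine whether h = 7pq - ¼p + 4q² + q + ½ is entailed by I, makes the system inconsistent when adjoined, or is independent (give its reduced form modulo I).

7pq - ¼p + 4q² + q + ½ lies in I (it reduces to 0).

First compute the reduced Gröbner basis of I by Buchberger's algorithm.
f_1 = -4pq - 6p + 12, LT = pq.
f_2 = 7p² - 6pq + 2p + ¾q - 32, LT = p².
f_3 = -2p² + pq + 6p - 5/4q - 4, LT = p².
f_4 = -2p + 4q² - 2q + 4, LT = p.

S(f_1,f_2): lcm = p²q. S = 3/2p² + 6/7pq² - 2/7pq - 3p - 3/28q² + 32/7q.
  reduce S modulo (f_1, f_2, f_3, f_4):
  remainder -171/28q² + 559/56q ≠ 0; add k_5 = -171/28q² + 559/56q to the basis.

S(f_1,f_3): lcm = p²q. S = 3/2p² + ½pq² + 3pq - 3p - ⅝q² - 2q.
  reduce S modulo (f_1, f_2, f_3, f_4, k_5):
  remainder -411683/19152q ≠ 0; add k_6 = -411683/19152q to the basis.

The other S-polynomials (S(f_1,f_4), S(f_2,f_3), S(f_2,f_4), S(f_3,f_4), S(f_1,k_5), S(f_2,k_5), S(f_3,k_5), S(f_4,k_5), S(f_1,k_6), S(f_2,k_6), S(f_3,k_6), S(f_4,k_6), S(k_5,k_6)) all reduce to 0 modulo the current basis, so we have a Gröbner basis.
Inter-reduce: drop elements whose leading term is divisible by another's, tail-reduce, and make monic.
Reduced Gröbner basis: {p - 2, q}.
Label its elements g_1 = p - 2, g_2 = q.

Reduce h = 7pq - ¼p + 4q² + q + ½ modulo G:
  leading term pq: subtract (7q)·g_1 from 7pq - ¼p + 4q² + q + ½ → -¼p + 4q² + 15q + ½
  leading term p: subtract (-¼)·g_1 from -¼p + 4q² + 15q + ½ → 4q² + 15q
  leading term q²: subtract (4q)·g_2 from 4q² + 15q → 15q
  leading term q: subtract (15)·g_2 from 15q → 0
  normal form = 0.
Since the normal form is 0, h ∈ I.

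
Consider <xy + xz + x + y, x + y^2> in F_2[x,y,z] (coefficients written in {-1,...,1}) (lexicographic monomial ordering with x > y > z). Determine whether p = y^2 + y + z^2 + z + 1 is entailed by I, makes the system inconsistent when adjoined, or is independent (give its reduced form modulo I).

y^2 + y + z^2 + z + 1 is independent of I; its normal form modulo I is y^2 + y + z^2 + z + 1.

First compute the reduced Gröbner basis of I by Buchberger's algorithm.
f_1 = xy + xz + x + y, LT = xy.
f_2 = x + y^2, LT = x.

S(f_1,f_2): lcm = xy. S = xz + x + y^3 + y.
  leading term xz: subtract (z)·f_2 from xz + x + y^3 + y → x + y^3 + y^2z + y
  leading term x: subtract (1)·f_2 from x + y^3 + y^2z + y → y^3 + y^2z + y^2 + y
  leading term y^3: no divisor's leading term divides it; move y^3 to the remainder.
  leading term y^2z: no divisor's leading term divides it; move y^2z to the remainder.
  leading term y^2: no divisor's leading term divides it; move y^2 to the remainder.
  leading term y: no divisor's leading term divides it; move y to the remainder.
  remainder y^3 + y^2z + y^2 + y ≠ 0; add h_3 = y^3 + y^2z + y^2 + y to the basis.

The other S-polynomials (S(f_1,h_3), S(f_2,h_3)) all reduce to 0 modulo the current basis, so we have a Gröbner basis.
Inter-reduce: drop elements whose leading term is divisible by another's, tail-reduce, and make monic.
Reduced Gröbner basis: {x + y^2, y^3 + y^2z + y^2 + y}.
Label its elements g_1 = x + y^2, g_2 = y^3 + y^2z + y^2 + y.

Reduce p = y^2 + y + z^2 + z + 1 modulo G:
  leading term y^2: no divisor's leading term divides it; move y^2 to the remainder.
  leading term y: no divisor's leading term divides it; move y to the remainder.
  leading term z^2: no divisor's leading term divides it; move z^2 to the remainder.
  leading term z: no divisor's leading term divides it; move z to the remainder.
  leading term 1: no divisor's leading term divides it; move 1 to the remainder.
  normal form = y^2 + y + z^2 + z + 1.
The normal form is nonzero, so p ∉ I. Since p minus its normal form lies in I, I + (p) = I + (r) where r = y^2 + y + z^2 + z + 1; decide whether this ideal is the whole ring.
Run Buchberger on G together with r (pairs among the g_i already reduce to 0 since G is a Gröbner basis):
g_1 = x + y^2, LT = x.
g_2 = y^3 + y^2z + y^2 + y, LT = y^3.
r = y^2 + y + z^2 + z + 1, LT = y^2.

S(g_2,r): lcm = y^3. S = y^2z + yz^2 + yz.
  leading term y^2z: subtract (z)·r from y^2z + yz^2 + yz → yz^2 + z^3 + z^2 + z
  leading term yz^2: no divisor's leading term divides it; move yz^2 to the remainder.
  leading term z^3: no divisor's leading term divides it; move z^3 to the remainder.
  leading term z^2: no divisor's leading term divides it; move z^2 to the remainder.
  leading term z: no divisor's leading term divides it; move z to the remainder.
  remainder yz^2 + z^3 + z^2 + z ≠ 0; add m_4 = yz^2 + z^3 + z^2 + z to the basis.

S(g_2,m_4): lcm = y^3z^2. S = y^2z + yz^2.
  leading term y^2z: subtract (z)·r from y^2z + yz^2 → yz^2 + yz + z^3 + z^2 + z
  leading term yz^2: subtract (1)·m_4 from yz^2 + yz + z^3 + z^2 + z → yz
  leading term yz: no divisor's leading term divides it; move yz to the remainder.
  remainder yz ≠ 0; add m_5 = yz to the basis.

S(g_2,m_5): lcm = y^3z. S = y^2z^2 + y^2z + yz.
  leading term y^2z^2: subtract (z^2)·r from y^2z^2 + y^2z + yz → y^2z + yz^2 + yz + z^4 + z^3 + z^2
  leading term y^2z: subtract (z)·r from y^2z + yz^2 + yz + z^4 + z^3 + z^2 → yz^2 + z^4 + z
  leading term yz^2: subtract (1)·m_4 from yz^2 + z^4 + z → z^4 + z^3 + z^2
  leading term z^4: no divisor's leading term divides it; move z^4 to the remainder.
  leading term z^3: no divisor's leading term divides it; move z^3 to the remainder.
  leading term z^2: no divisor's leading term divides it; move z^2 to the remainder.
  remainder z^4 + z^3 + z^2 ≠ 0; add m_6 = z^4 + z^3 + z^2 to the basis.

S(r,m_5): lcm = y^2z. S = yz + z^3 + z^2 + z.
  leading term yz: subtract (1)·m_5 from yz + z^3 + z^2 + z → z^3 + z^2 + z
  leading term z^3: no divisor's leading term divides it; move z^3 to the remainder.
  leading term z^2: no divisor's leading term divides it; move z^2 to the remainder.
  leading term z: no divisor's leading term divides it; move z to the remainder.
  remainder z^3 + z^2 + z ≠ 0; add m_7 = z^3 + z^2 + z to the basis.

The other S-polynomials (S(g_1,g_2), S(g_1,r), S(g_1,m_4), S(r,m_4), S(g_1,m_5), S(m_4,m_5), S(g_1,m_6), S(g_2,m_6), S(r,m_6), S(m_4,m_6), S(m_5,m_6), S(g_1,m_7), S(g_2,m_7), S(r,m_7), S(m_4,m_7), S(m_5,m_7), S(m_6,m_7)) all reduce to 0 modulo the current basis, so we have a Gröbner basis.
Inter-reduce: drop elements whose leading term is divisible by another's, tail-reduce, and make monic.
Reduced Gröbner basis: {x + y + z^2 + z + 1, y^2 + y + z^2 + z + 1, yz, z^3 + z^2 + z}.
The reduced Gröbner basis of I + (p) is {x + y + z^2 + z + 1, y^2 + y + z^2 + z + 1, yz, z^3 + z^2 + z} ≠ {1}, a proper ideal, so the enlarged system stays consistent: p is independent of I, with normal form y^2 + y + z^2 + z + 1.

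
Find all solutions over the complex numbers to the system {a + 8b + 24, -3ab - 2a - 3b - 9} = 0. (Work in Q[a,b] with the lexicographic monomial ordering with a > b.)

Compute a lex Gröbner basis by Buchberger's algorithm.
f_1 = a + 8b + 24, LT = a.
f_2 = -3ab - 2a - 3b - 9, LT = ab.

S(f_1,f_2): lcm = ab. S = -2/3a + 8b^2 + 23b - 3.
  leading term a: subtract (-2/3)·f_1 from -2/3a + 8b^2 + 23b - 3 → 8b^2 + 85/3b + 13
  leading term b^2: no divisor's leading term divides it; move 8b^2 to the remainder.
  leading term b: no divisor's leading term divides it; move 85/3b to the remainder.
  leading term 1: no divisor's leading term divides it; move 13 to the remainder.
  remainder 8b^2 + 85/3b + 13 ≠ 0; add h_3 = 8b^2 + 85/3b + 13 to the basis.

The other S-polynomials (S(f_1,h_3), S(f_2,h_3)) all reduce to 0 modulo the current basis, so we have a Gröbner basis.
Inter-reduce: drop elements whose leading term is divisible by another's, tail-reduce, and make monic.
Reduced Gröbner basis: {a + 8b + 24, b^2 + 85/24b + 13/8}.

Elimination: the polynomial b^2 + 85/24b + 13/8 lies in the elimination ideal for b, so b ∈ {-3, -13/24}. For each such b, the remaining basis elements (now univariate) give the rest of the solution.
  b = -3: the earlier basis element becomes a = 0, giving a = 0 — point (0, -3).
  b = -13/24: the earlier basis element becomes a + 59/3 = 0, giving a = -59/3 — point (-59/3, -13/24).
This is the nonlinear analogue of row-reducing a linear system.

{(0, -3), (-59/3, -13/24)}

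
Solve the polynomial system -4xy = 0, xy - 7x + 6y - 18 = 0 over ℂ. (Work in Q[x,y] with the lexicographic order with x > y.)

Compute a lex Gröbner basis by Buchberger's algorithm.
f_1 = -4xy, LT = xy.
f_2 = xy - 7x + 6y - 18, LT = xy.

S(f_1,f_2): lcm = xy. S = 7x - 6y + 18.
  leading term x: no divisor's leading term divides it; move 7x to the remainder.
  leading term y: no divisor's leading term divides it; move -6y to the remainder.
  leading term 1: no divisor's leading term divides it; move 18 to the remainder.
  remainder 7x - 6y + 18 ≠ 0; add h_3 = 7x - 6y + 18 to the basis.

S(f_1,h_3): lcm = xy. S = 6/7y^2 - 18/7y.
  leading term y^2: no divisor's leading term divides it; move 6/7y^2 to the remainder.
  leading term y: no divisor's leading term divides it; move -18/7y to the remainder.
  remainder 6/7y^2 - 18/7y ≠ 0; add h_4 = 6/7y^2 - 18/7y to the basis.

The other S-polynomials (S(f_2,h_3), S(f_1,h_4), S(f_2,h_4), S(h_3,h_4)) all reduce to 0 modulo the current basis, so we have a Gröbner basis.
Inter-reduce: drop elements whose leading term is divisible by another's, tail-reduce, and make monic.
Reduced Gröbner basis: {x - 6/7y + 18/7, y^2 - 3y}.

A lex Gröbner basis eliminates variables successively. Here y^2 - 3y depends only on y, with roots {0, 3}; lifting each root through the earlier basis elements recovers the full solutions.
  y = 0: the earlier basis element becomes x + 18/7 = 0, giving x = -18/7 — point (-18/7, 0).
  y = 3: the earlier basis element becomes x = 0, giving x = 0 — point (0, 3).
Substituting each solution back into the original system confirms all equations vanish.
Zero-dimensionality of the ideal guarantees finitely many solutions over ℂ.

{(-18/7, 0), (0, 3)}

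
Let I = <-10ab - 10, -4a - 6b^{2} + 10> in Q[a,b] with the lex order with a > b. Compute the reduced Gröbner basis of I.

G = {a + \tfrac{3}{2}b^{2} - \tfrac{5}{2}, b^{3} - \tfrac{5}{3}b - \tfrac{2}{3}}

f_1 = -10ab - 10, LT = ab.
f_2 = -4a - 6b^{2} + 10, LT = a.

S(f_1,f_2): lcm = ab. S = -\tfrac{3}{2}b^{3} + \tfrac{5}{2}b + 1.
  leading term b^{3}: no divisor's leading term divides it; move -\tfrac{3}{2}b^{3} to the remainder.
  leading term b: no divisor's leading term divides it; move \tfrac{5}{2}b to the remainder.
  leading term 1: no divisor's leading term divides it; move 1 to the remainder.
  remainder -\tfrac{3}{2}b^{3} + \tfrac{5}{2}b + 1 ≠ 0; add g_3 = -\tfrac{3}{2}b^{3} + \tfrac{5}{2}b + 1 to the basis.

The other S-polynomials (S(f_1,g_3), S(f_2,g_3)) all reduce to 0 modulo the current basis, so we have a Gröbner basis.
Inter-reduce: drop elements whose leading term is divisible by another's, tail-reduce, and make monic.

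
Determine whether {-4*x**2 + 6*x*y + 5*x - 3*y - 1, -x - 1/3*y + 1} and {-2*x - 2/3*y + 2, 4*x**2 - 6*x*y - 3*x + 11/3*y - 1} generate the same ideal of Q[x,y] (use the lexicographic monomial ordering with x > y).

Two ideals are equal iff their reduced Gröbner bases coincide (the reduced basis is unique for a fixed ordering).
Buchberger on the first generating set:
f_1 = -4*x**2 + 6*x*y + 5*x - 3*y - 1, LT = x**2.
f_2 = -x - 1/3*y + 1, LT = x.

S(f_1,f_2): lcm = x**2. S = -11/6*x*y - 1/4*x + 3/4*y + 1/4.
  leading term x*y: subtract (11/6*y)·f_2 from -11/6*x*y - 1/4*x + 3/4*y + 1/4 → -1/4*x + 11/18*y**2 - 13/12*y + 1/4
  leading term x: subtract (1/4)·f_2 from -1/4*x + 11/18*y**2 - 13/12*y + 1/4 → 11/18*y**2 - y
  leading term y**2: no divisor's leading term divides it; move 11/18*y**2 to the remainder.
  leading term y: no divisor's leading term divides it; move -y to the remainder.
  remainder 11/18*y**2 - y ≠ 0; add g_3 = 11/18*y**2 - y to the basis.

S(f_1,g_3): leading monomials are coprime, so the S-polynomial reduces to 0 (Buchberger's first criterion).
S(f_2,g_3): leading monomials are coprime, so the S-polynomial reduces to 0 (Buchberger's first criterion).
Every S-polynomial of the final basis reduces to 0, so we have a Gröbner basis.
Inter-reduce: drop elements whose leading term is divisible by another's, tail-reduce, and make monic.
Reduced Gröbner basis: {x + 1/3*y - 1, y**2 - 18/11*y}.

Buchberger on the second generating set:
h_1 = -2*x - 2/3*y + 2, LT = x.
h_2 = 4*x**2 - 6*x*y - 3*x + 11/3*y - 1, LT = x**2.

S(h_1,h_2): lcm = x**2. S = 11/6*x*y - 1/4*x - 11/12*y + 1/4.
  leading term x*y: subtract (-11/12*y)·h_1 from 11/6*x*y - 1/4*x - 11/12*y + 1/4 → -1/4*x - 11/18*y**2 + 11/12*y + 1/4
  leading term x: subtract (1/8)·h_1 from -1/4*x - 11/18*y**2 + 11/12*y + 1/4 → -11/18*y**2 + y
  leading term y**2: no divisor's leading term divides it; move -11/18*y**2 to the remainder.
  leading term y: no divisor's leading term divides it; move y to the remainder.
  remainder -11/18*y**2 + y ≠ 0; add k_3 = -11/18*y**2 + y to the basis.

S(h_1,k_3): leading monomials are coprime, so the S-polynomial reduces to 0 (Buchberger's first criterion).
S(h_2,k_3): leading monomials are coprime, so the S-polynomial reduces to 0 (Buchberger's first criterion).
Every S-polynomial of the final basis reduces to 0, so we have a Gröbner basis.
Inter-reduce: drop elements whose leading term is divisible by another's, tail-reduce, and make monic.
Reduced Gröbner basis: {x + 1/3*y - 1, y**2 - 18/11*y}.

The two bases agree; hence the ideals are identical.

Yes, the ideals are equal.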